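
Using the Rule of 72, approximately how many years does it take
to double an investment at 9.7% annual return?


Formula: Years ≈ 72 / r
Substituting: Years ≈ 72 / 9.7
Years ≈ 7.4

7.4 years


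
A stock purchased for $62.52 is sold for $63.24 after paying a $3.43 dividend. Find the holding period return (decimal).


Formula: HPR = (P1 - P0 + D) / P0
Gain: $63.24 - $62.52 + $3.43 = $4.15
HPR = $4.15 / $62.52 = 0.0664

0.0664


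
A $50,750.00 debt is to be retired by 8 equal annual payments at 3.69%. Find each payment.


Formula: PMT = PV * r / (1 - (1+r)^(-n))
Denominator: 1 - (1 + 0.0369)^(-8) = 0.25165
Numerator: $50,750.00 * 0.0369 = 1872.675
PMT = 1872.675 / 0.25165 = $7,441.60

$7,441.60


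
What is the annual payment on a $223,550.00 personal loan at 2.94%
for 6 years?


Formula: PMT = PV * r / (1 - (1+r)^(-n))
Denominator: 1 - (1 + 0.0294)^(-6) = 0.159583
Numerator: $223,550.00 * 0.0294 = 6572.37
PMT = 6572.37 / 0.159583 = $41,184.74

$41,184.74


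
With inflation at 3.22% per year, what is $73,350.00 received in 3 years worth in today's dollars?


Formula: Real value = nominal / (1 + inflation)^years
Price level: (1 + 0.0322)^3 = 1.099744
Real value = $73,350.00 / 1.099744 = $66,697.35

$66,697.35


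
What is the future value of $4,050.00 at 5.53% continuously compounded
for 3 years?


Formula: FV = P * e^(r*t)
Exponent: r*t = 0.0553 * 3 = 0.1659
e^(0.1659) = 1.180455
FV = $4,050.00 * 1.180455 = $4,780.84

$4,780.84


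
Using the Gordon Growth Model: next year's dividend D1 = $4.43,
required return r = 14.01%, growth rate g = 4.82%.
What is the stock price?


Formula: P = D1 / (r - g)
Spread: r - g = 0.1401 - 0.0482 = 0.0919
Substituting: P = $4.43 / 0.0919
P = $48.20

$48.20


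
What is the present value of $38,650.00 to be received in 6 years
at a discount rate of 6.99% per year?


Formula: PV = FV / (1 + r)^n
Substituting: PV = $38,650.00 / (1 + 0.0699)^6
Discount factor: (1.0699)^6 = 1.499889
PV = $38,650.00 / 1.499889 = $25,768.57

$25,768.57


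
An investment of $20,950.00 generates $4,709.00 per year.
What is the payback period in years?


Formula: Payback = investment / annual cash flow
Substituting: Payback = $20,950.00 / $4,709.00
Payback = 4.4489 years

4.4489 years


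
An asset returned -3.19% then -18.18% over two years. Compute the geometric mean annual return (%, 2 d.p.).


Formula: Geometric mean = ((1+r1)*(1+r2))^(1/2) - 1
Product: (1 + -0.0319) * (1 + -0.1818) = 0.9681 * 0.8182 = 0.792099
Square root: 0.792099^0.5 = 0.89
Geometric mean = 0.89 - 1 = -0.11
As percentage: -11.00%

-11.00%


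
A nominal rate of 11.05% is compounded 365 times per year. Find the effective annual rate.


Formula: EAR = (1 + r/m)^m - 1
Period rate: r/m = 0.1105 / 365 = 0.000303
Compounding: (1 + 0.000303)^365 = 1.116818
EAR = 1.116818 - 1 = 0.116818

0.116818


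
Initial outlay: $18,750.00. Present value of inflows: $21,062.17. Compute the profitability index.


Formula: PI = PV(cash flows) / initial investment
Substituting: PI = $21,062.17 / $18,750.00
PI = 1.1233

1.1233


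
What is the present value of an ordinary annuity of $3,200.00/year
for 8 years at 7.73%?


Formula: PV = PMT * (1 - (1+r)^(-n)) / r
Discount factor: (1 + 0.0773)^(-8) = 0.551197
Bracket: 1 - 0.551197 = 0.448803
PV = $3,200.00 * 0.448803 / 0.0773 = $18,579.17

$18,579.17


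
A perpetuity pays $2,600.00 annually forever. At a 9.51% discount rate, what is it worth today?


Formula: PV = C / r
Substituting: PV = $2,600.00 / 0.0951
PV = $27,339.64

$27,339.64


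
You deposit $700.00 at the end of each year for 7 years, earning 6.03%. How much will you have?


Formula: FV = PMT * ((1+r)^n - 1) / r
Growth factor: (1 + 0.0603)^7 = 1.506612
Numerator: 1.506612 - 1 = 0.506612
FV = $700.00 * 0.506612 / 0.0603 = $5,881.06

$5,881.06


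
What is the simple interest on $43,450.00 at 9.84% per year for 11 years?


Formula: I = P * r * t
Substituting: I = $43,450.00 * 0.0984 * 11
Step: I = $43,450.00 * 1.0824
I = $47,030.28

$47,030.28


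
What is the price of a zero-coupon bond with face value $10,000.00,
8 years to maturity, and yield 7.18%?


Formula: Price = FV / (1 + r)^n
Substituting: Price = $10,000.00 / (1 + 0.0718)^8
Discount factor: (1.0718)^8 = 1.741446
Price = $10,000.00 / 1.741446 = $5,742.35

$5,742.35


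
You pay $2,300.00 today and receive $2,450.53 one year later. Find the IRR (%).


Formula: IRR = C1/C0 - 1
Substituting: IRR = $2,450.53 / $2,300.00 - 1
Ratio: 1.065448 - 1 = 0.065448
IRR = 6.5448%

6.5448%


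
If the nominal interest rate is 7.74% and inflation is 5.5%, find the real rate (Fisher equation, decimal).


Formula: (1 + r_real) = (1 + r_nom) / (1 + inflation)
Substituting: (1 + r_real) = 1.0774 / 1.055
(1 + r_real) = 1.021232
r_real = 1.021232 - 1 = 0.021232

0.021232


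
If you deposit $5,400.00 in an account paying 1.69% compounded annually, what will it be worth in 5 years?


Formula: FV = P * (1 + r)^n
Substituting: FV = $5,400.00 * (1 + 0.0169)^5
Growth factor: (1.0169)^5 = 1.087405
FV = $5,400.00 * 1.087405 = $5,871.99

$5,871.99


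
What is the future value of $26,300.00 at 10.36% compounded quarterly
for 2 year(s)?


Formula: FV = P * (1 + r/m)^(m*t)
Period rate: r/m = 0.1036 / 4 = 0.0259
Total periods: m*t = 4 * 2 = 8
Growth factor: (1 + 0.0259)^8 = 1.226988
FV = $26,300.00 * 1.226988 = $32,269.78

$32,269.78


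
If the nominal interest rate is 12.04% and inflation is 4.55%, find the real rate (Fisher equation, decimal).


Formula: (1 + r_real) = (1 + r_nom) / (1 + inflation)
Substituting: (1 + r_real) = 1.1204 / 1.0455
(1 + r_real) = 1.07164
r_real = 1.07164 - 1 = 0.07164

0.07164


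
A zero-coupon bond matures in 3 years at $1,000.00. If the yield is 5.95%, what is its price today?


Formula: Price = FV / (1 + r)^n
Substituting: Price = $1,000.00 / (1 + 0.0595)^3
Discount factor: (1.0595)^3 = 1.189331
Price = $1,000.00 / 1.189331 = $840.81

$840.81


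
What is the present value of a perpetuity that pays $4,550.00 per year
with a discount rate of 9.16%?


Formula: PV = C / r
Substituting: PV = $4,550.00 / 0.0916
PV = $49,672.49

$49,672.49


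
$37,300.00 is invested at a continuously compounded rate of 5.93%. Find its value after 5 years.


Formula: FV = P * e^(r*t)
Exponent: r*t = 0.0593 * 5 = 0.2965
e^(0.2965) = 1.345143
FV = $37,300.00 * 1.345143 = $50,173.82

$50,173.82


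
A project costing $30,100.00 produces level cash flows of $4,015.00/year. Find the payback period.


Formula: Payback = investment / annual cash flow
Substituting: Payback = $30,100.00 / $4,015.00
Payback = 7.4969 years

7.4969 years


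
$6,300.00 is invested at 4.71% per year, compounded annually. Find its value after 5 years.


Formula: FV = P * (1 + r)^n
Substituting: FV = $6,300.00 * (1 + 0.0471)^5
Growth factor: (1.0471)^5 = 1.258754
FV = $6,300.00 * 1.258754 = $7,930.15

$7,930.15


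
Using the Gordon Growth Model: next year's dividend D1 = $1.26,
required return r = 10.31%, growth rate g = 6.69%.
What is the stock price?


Formula: P = D1 / (r - g)
Spread: r - g = 0.1031 - 0.0669 = 0.0362
Substituting: P = $1.26 / 0.0362
P = $34.81

$34.81


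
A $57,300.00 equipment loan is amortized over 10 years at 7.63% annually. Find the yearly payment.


Formula: PMT = PV * r / (1 - (1+r)^(-n))
Denominator: 1 - (1 + 0.0763)^(-10) = 0.520635
Numerator: $57,300.00 * 0.0763 = 4371.99
PMT = 4371.99 / 0.520635 = $8,397.42

$8,397.42


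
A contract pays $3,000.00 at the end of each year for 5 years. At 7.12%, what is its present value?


Formula: PV = PMT * (1 - (1+r)^(-n)) / r
Discount factor: (1 + 0.0712)^(-5) = 0.709002
Bracket: 1 - 0.709002 = 0.290998
PV = $3,000.00 * 0.290998 / 0.0712 = $12,261.17

$12,261.17


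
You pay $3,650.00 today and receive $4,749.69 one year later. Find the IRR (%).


Formula: IRR = C1/C0 - 1
Substituting: IRR = $4,749.69 / $3,650.00 - 1
Ratio: 1.301285 - 1 = 0.301285
IRR = 30.1285%

30.1285%


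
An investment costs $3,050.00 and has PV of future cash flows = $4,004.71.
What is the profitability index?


Formula: PI = PV(cash flows) / initial investment
Substituting: PI = $4,004.71 / $3,050.00
PI = 1.313

1.313


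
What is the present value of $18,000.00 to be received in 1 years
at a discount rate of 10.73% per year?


Formula: PV = FV / (1 + r)^n
Substituting: PV = $18,000.00 / (1 + 0.1073)^1
Discount factor: (1.1073)^1 = 1.1073
PV = $18,000.00 / 1.1073 = $16,255.76

$16,255.76


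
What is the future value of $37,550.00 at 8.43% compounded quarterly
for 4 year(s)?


Formula: FV = P * (1 + r/m)^(m*t)
Period rate: r/m = 0.0843 / 4 = 0.021075
Total periods: m*t = 4 * 4 = 16
Growth factor: (1 + 0.021075)^16 = 1.396119
FV = $37,550.00 * 1.396119 = $52,424.25

$52,424.25


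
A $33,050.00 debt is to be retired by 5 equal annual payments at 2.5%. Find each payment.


Formula: PMT = PV * r / (1 - (1+r)^(-n))
Denominator: 1 - (1 + 0.025)^(-5) = 0.116146
Numerator: $33,050.00 * 0.025 = 826.25
PMT = 826.25 / 0.116146 = $7,113.91

$7,113.91


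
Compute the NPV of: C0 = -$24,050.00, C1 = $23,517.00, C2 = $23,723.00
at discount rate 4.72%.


Formula: NPV = C0 + C1/(1+r) + C2/(1+r)^2
Discount C1: $23,517.00 / (1 + 0.0472) = $22,457.03
Discount C2: $23,723.00 / (1 + 0.0472)^2 = $21,632.68
NPV = -$24,050.00 + $22,457.03 + $21,632.68 = $20,039.71

$20,039.71


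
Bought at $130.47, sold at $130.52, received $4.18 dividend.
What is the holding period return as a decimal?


Formula: HPR = (P1 - P0 + D) / P0
Gain: $130.52 - $130.47 + $4.18 = $4.23
HPR = $4.23 / $130.47 = 0.0324

0.0324


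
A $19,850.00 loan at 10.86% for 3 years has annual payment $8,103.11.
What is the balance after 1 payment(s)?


Formula: Balance = PV*(1+r)^k - PMT*((1+r)^k - 1)/r
Growth: (1 + 0.1086)^1 = 1.1086
Accumulated factor: ((1+r)^k - 1)/r = 1.0
Balance = $19,850.00 * 1.1086 - $8,103.11 * 1.0
Balance = $13,902.60

$13,902.60


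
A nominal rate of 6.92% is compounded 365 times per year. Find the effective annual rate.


Formula: EAR = (1 + r/m)^m - 1
Period rate: r/m = 0.0692 / 365 = 0.00019
Compounding: (1 + 0.00019)^365 = 1.071643
EAR = 1.071643 - 1 = 0.071643

0.071643


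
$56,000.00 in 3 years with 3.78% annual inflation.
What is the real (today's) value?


Formula: Real value = nominal / (1 + inflation)^years
Price level: (1 + 0.0378)^3 = 1.117741
Real value = $56,000.00 / 1.117741 = $50,101.07

$50,101.07


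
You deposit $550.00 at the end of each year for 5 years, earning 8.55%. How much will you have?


Formula: FV = PMT * ((1+r)^n - 1) / r
Growth factor: (1 + 0.0855)^5 = 1.507125
Numerator: 1.507125 - 1 = 0.507125
FV = $550.00 * 0.507125 / 0.0855 = $3,262.20

$3,262.20


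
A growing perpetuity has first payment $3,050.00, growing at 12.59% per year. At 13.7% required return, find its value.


Formula: PV = C / (r - g)
Spread: r - g = 0.137 - 0.1259 = 0.0111
Substituting: PV = $3,050.00 / 0.0111
PV = $274,774.77

$274,774.77


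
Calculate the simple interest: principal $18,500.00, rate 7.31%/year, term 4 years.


Formula: I = P * r * t
Substituting: I = $18,500.00 * 0.0731 * 4
Step: I = $18,500.00 * 0.2924
I = $5,409.40

$5,409.40


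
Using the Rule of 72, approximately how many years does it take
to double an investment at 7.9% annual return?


Formula: Years ≈ 72 / r
Substituting: Years ≈ 72 / 7.9
Years ≈ 9.1

9.1 years


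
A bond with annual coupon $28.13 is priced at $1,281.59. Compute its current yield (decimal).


Formula: Current yield = annual coupon / price
Substituting: CY = $28.13 / $1,281.59
CY = 0.021949

0.021949


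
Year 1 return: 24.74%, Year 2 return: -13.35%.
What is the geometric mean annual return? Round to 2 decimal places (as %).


Formula: Geometric mean = ((1+r1)*(1+r2))^(1/2) - 1
Product: (1 + 0.2474) * (1 + -0.1335) = 1.2474 * 0.8665 = 1.080872
Square root: 1.080872^0.5 = 1.03965
Geometric mean = 1.03965 - 1 = 0.03965
As percentage: 3.96%

3.96%


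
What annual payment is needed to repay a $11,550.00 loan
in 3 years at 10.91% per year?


Formula: PMT = PV * r / (1 - (1+r)^(-n))
Denominator: 1 - (1 + 0.1091)^(-3) = 0.267027
Numerator: $11,550.00 * 0.1091 = 1260.105
PMT = 1260.105 / 0.267027 = $4,719.01

$4,719.01


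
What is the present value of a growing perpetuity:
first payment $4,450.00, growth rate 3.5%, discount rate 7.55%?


Formula: PV = C / (r - g)
Spread: r - g = 0.0755 - 0.035 = 0.0405
Substituting: PV = $4,450.00 / 0.0405
PV = $109,876.54

$109,876.54


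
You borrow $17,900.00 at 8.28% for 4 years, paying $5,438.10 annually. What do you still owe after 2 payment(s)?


Formula: Balance = PV*(1+r)^k - PMT*((1+r)^k - 1)/r
Growth: (1 + 0.0828)^2 = 1.172456
Accumulated factor: ((1+r)^k - 1)/r = 2.0828
Balance = $17,900.00 * 1.172456 - $5,438.10 * 2.0828
Balance = $9,660.48

$9,660.48


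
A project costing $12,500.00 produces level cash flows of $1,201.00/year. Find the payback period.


Formula: Payback = investment / annual cash flow
Substituting: Payback = $12,500.00 / $1,201.00
Payback = 10.408 years

10.408 years


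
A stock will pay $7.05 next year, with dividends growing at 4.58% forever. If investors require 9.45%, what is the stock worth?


Formula: P = D1 / (r - g)
Spread: r - g = 0.0945 - 0.0458 = 0.0487
Substituting: P = $7.05 / 0.0487
P = $144.76

$144.76


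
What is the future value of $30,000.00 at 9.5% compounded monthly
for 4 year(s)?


Formula: FV = P * (1 + r/m)^(m*t)
Period rate: r/m = 0.095 / 12 = 0.007917
Total periods: m*t = 12 * 4 = 48
Growth factor: (1 + 0.007917)^48 = 1.460098
FV = $30,000.00 * 1.460098 = $43,802.95

$43,802.95


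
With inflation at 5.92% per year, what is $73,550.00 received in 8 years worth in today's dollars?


Formula: Real value = nominal / (1 + inflation)^years
Price level: (1 + 0.0592)^8 = 1.58425
Real value = $73,550.00 / 1.58425 = $46,425.75

$46,425.75


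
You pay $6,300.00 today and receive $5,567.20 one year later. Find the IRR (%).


Formula: IRR = C1/C0 - 1
Substituting: IRR = $5,567.20 / $6,300.00 - 1
Ratio: 0.883683 - 1 = -0.116317
IRR = -11.6317%

-11.6317%


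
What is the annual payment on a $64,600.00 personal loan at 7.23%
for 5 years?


Formula: PMT = PV * r / (1 - (1+r)^(-n))
Denominator: 1 - (1 + 0.0723)^(-5) = 0.294628
Numerator: $64,600.00 * 0.0723 = 4670.58
PMT = 4670.58 / 0.294628 = $15,852.49

$15,852.49


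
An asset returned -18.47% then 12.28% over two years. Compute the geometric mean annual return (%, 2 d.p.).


Formula: Geometric mean = ((1+r1)*(1+r2))^(1/2) - 1
Product: (1 + -0.1847) * (1 + 0.1228) = 0.8153 * 1.1228 = 0.915419
Square root: 0.915419^0.5 = 0.956775
Geometric mean = 0.956775 - 1 = -0.043225
As percentage: -4.32%

-4.32%


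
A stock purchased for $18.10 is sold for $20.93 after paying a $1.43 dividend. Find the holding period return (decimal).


Formula: HPR = (P1 - P0 + D) / P0
Gain: $20.93 - $18.10 + $1.43 = $4.26
HPR = $4.26 / $18.10 = 0.2354

0.2354


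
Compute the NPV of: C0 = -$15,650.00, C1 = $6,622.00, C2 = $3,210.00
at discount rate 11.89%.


Formula: NPV = C0 + C1/(1+r) + C2/(1+r)^2
Discount C1: $6,622.00 / (1 + 0.1189) = $5,918.31
Discount C2: $3,210.00 / (1 + 0.1189)^2 = $2,564.03
NPV = -$15,650.00 + $5,918.31 + $2,564.03 = -$7,167.66

-$7,167.66


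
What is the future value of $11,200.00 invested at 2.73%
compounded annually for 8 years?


Formula: FV = P * (1 + r)^n
Substituting: FV = $11,200.00 * (1 + 0.0273)^8
Growth factor: (1.0273)^8 = 1.240447
FV = $11,200.00 * 1.240447 = $13,893.01

$13,893.01


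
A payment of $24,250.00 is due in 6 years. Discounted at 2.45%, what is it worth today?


Formula: PV = FV / (1 + r)^n
Substituting: PV = $24,250.00 / (1 + 0.0245)^6
Discount factor: (1.0245)^6 = 1.156303
PV = $24,250.00 / 1.156303 = $20,972.01

$20,972.01


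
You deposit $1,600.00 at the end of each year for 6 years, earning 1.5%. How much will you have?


Formula: FV = PMT * ((1+r)^n - 1) / r
Growth factor: (1 + 0.015)^6 = 1.093443
Numerator: 1.093443 - 1 = 0.093443
FV = $1,600.00 * 0.093443 / 0.015 = $9,967.28

$9,967.28


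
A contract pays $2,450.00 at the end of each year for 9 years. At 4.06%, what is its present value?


Formula: PV = PMT * (1 - (1+r)^(-n)) / r
Discount factor: (1 + 0.0406)^(-9) = 0.698949
Bracket: 1 - 0.698949 = 0.301051
PV = $2,450.00 * 0.301051 / 0.0406 = $18,166.86

$18,166.86


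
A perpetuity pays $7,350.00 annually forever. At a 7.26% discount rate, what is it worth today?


Formula: PV = C / r
Substituting: PV = $7,350.00 / 0.0726
PV = $101,239.67

$101,239.67


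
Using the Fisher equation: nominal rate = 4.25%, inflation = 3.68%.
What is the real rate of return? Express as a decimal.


Formula: (1 + r_real) = (1 + r_nom) / (1 + inflation)
Substituting: (1 + r_real) = 1.0425 / 1.0368
(1 + r_real) = 1.005498
r_real = 1.005498 - 1 = 0.005498

0.005498


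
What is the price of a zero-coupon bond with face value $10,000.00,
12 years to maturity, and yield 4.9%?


Formula: Price = FV / (1 + r)^n
Substituting: Price = $10,000.00 / (1 + 0.049)^12
Discount factor: (1.049)^12 = 1.775439
Price = $10,000.00 / 1.775439 = $5,632.41

$5,632.41


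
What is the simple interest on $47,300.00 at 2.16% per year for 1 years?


Formula: I = P * r * t
Substituting: I = $47,300.00 * 0.0216 * 1
Step: I = $47,300.00 * 0.0216
I = $1,021.68

$1,021.68


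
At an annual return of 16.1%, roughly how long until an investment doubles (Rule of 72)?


Formula: Years ≈ 72 / r
Substituting: Years ≈ 72 / 16.1
Years ≈ 4.5

4.5 years


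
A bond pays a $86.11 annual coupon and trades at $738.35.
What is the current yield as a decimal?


Formula: Current yield = annual coupon / price
Substituting: CY = $86.11 / $738.35
CY = 0.116625

0.116625


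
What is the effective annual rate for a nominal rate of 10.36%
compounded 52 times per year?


Formula: EAR = (1 + r/m)^m - 1
Period rate: r/m = 0.1036 / 52 = 0.001992
Compounding: (1 + 0.001992)^52 = 1.109042
EAR = 1.109042 - 1 = 0.109042

0.109042


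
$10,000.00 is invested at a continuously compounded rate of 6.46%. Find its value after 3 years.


Formula: FV = P * e^(r*t)
Exponent: r*t = 0.0646 * 3 = 0.1938
e^(0.1938) = 1.213853
FV = $10,000.00 * 1.213853 = $12,138.53

$12,138.53


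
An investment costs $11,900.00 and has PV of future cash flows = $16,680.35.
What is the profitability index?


Formula: PI = PV(cash flows) / initial investment
Substituting: PI = $16,680.35 / $11,900.00
PI = 1.4017

1.4017


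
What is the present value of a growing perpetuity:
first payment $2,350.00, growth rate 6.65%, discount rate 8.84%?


Formula: PV = C / (r - g)
Spread: r - g = 0.0884 - 0.0665 = 0.0219
Substituting: PV = $2,350.00 / 0.0219
PV = $107,305.94

$107,305.94


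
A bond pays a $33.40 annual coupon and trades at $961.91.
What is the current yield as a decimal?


Formula: Current yield = annual coupon / price
Substituting: CY = $33.40 / $961.91
CY = 0.034723

0.034723


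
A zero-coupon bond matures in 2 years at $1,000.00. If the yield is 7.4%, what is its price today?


Formula: Price = FV / (1 + r)^n
Substituting: Price = $1,000.00 / (1 + 0.074)^2
Discount factor: (1.074)^2 = 1.153476
Price = $1,000.00 / 1.153476 = $866.94

$866.94


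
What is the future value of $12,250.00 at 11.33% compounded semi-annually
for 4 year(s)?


Formula: FV = P * (1 + r/m)^(m*t)
Period rate: r/m = 0.1133 / 2 = 0.05665
Total periods: m*t = 2 * 4 = 8
Growth factor: (1 + 0.05665)^8 = 1.553994
FV = $12,250.00 * 1.553994 = $19,036.42

$19,036.42


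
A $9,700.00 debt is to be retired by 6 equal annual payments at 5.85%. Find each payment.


Formula: PMT = PV * r / (1 - (1+r)^(-n))
Denominator: 1 - (1 + 0.0585)^(-6) = 0.289024
Numerator: $9,700.00 * 0.0585 = 567.45
PMT = 567.45 / 0.289024 = $1,963.33

$1,963.33


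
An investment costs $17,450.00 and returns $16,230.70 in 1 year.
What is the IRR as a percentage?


Formula: IRR = C1/C0 - 1
Substituting: IRR = $16,230.70 / $17,450.00 - 1
Ratio: 0.930126 - 1 = -0.069874
IRR = -6.9874%

-6.9874%


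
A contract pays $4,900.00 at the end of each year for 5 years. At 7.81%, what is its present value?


Formula: PV = PMT * (1 - (1+r)^(-n)) / r
Discount factor: (1 + 0.0781)^(-5) = 0.686602
Bracket: 1 - 0.686602 = 0.313398
PV = $4,900.00 * 0.313398 / 0.0781 = $19,662.64

$19,662.64


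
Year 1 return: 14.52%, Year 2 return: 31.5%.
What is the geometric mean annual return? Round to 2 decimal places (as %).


Formula: Geometric mean = ((1+r1)*(1+r2))^(1/2) - 1
Product: (1 + 0.1452) * (1 + 0.315) = 1.1452 * 1.315 = 1.505938
Square root: 1.505938^0.5 = 1.227167
Geometric mean = 1.227167 - 1 = 0.227167
As percentage: 22.72%

22.72%


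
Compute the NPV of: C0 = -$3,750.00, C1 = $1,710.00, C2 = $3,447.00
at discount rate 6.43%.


Formula: NPV = C0 + C1/(1+r) + C2/(1+r)^2
Discount C1: $1,710.00 / (1 + 0.0643) = $1,606.69
Discount C2: $3,447.00 / (1 + 0.0643)^2 = $3,043.08
NPV = -$3,750.00 + $1,606.69 + $3,043.08 = $899.77

$899.77


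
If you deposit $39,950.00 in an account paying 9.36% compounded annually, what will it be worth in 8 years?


Formula: FV = P * (1 + r)^n
Substituting: FV = $39,950.00 * (1 + 0.0936)^8
Growth factor: (1.0936)^8 = 2.045823
FV = $39,950.00 * 2.045823 = $81,730.62

$81,730.62


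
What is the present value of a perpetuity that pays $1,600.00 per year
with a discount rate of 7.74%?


Formula: PV = C / r
Substituting: PV = $1,600.00 / 0.0774
PV = $20,671.83

$20,671.83


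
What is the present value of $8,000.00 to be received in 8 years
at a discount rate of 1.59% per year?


Formula: PV = FV / (1 + r)^n
Substituting: PV = $8,000.00 / (1 + 0.0159)^8
Discount factor: (1.0159)^8 = 1.134508
PV = $8,000.00 / 1.134508 = $7,051.51

$7,051.51


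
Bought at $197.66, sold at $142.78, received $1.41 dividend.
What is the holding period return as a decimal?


Formula: HPR = (P1 - P0 + D) / P0
Gain: $142.78 - $197.66 + $1.41 = -$53.47
HPR = -$53.47 / $197.66 = -0.2705

-0.2705


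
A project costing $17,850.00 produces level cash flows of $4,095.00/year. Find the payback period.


Formula: Payback = investment / annual cash flow
Substituting: Payback = $17,850.00 / $4,095.00
Payback = 4.359 years

4.359 years


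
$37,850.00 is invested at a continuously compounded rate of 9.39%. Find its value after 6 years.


Formula: FV = P * e^(r*t)
Exponent: r*t = 0.0939 * 6 = 0.5634
e^(0.5634) = 1.756635
FV = $37,850.00 * 1.756635 = $66,488.63

$66,488.63


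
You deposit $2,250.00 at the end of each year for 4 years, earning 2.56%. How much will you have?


Formula: FV = PMT * ((1+r)^n - 1) / r
Growth factor: (1 + 0.0256)^4 = 1.1064
Numerator: 1.1064 - 1 = 0.1064
FV = $2,250.00 * 0.1064 / 0.0256 = $9,351.54

$9,351.54


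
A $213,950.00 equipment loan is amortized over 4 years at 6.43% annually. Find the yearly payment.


Formula: PMT = PV * r / (1 - (1+r)^(-n))
Denominator: 1 - (1 + 0.0643)^(-4) = 0.22063
Numerator: $213,950.00 * 0.0643 = 13756.985
PMT = 13756.985 / 0.22063 = $62,353.23

$62,353.23


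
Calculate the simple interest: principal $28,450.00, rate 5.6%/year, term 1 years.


Formula: I = P * r * t
Substituting: I = $28,450.00 * 0.056 * 1
Step: I = $28,450.00 * 0.056
I = $1,593.20

$1,593.20


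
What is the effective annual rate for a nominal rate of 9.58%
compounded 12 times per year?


Formula: EAR = (1 + r/m)^m - 1
Period rate: r/m = 0.0958 / 12 = 0.007983
Compounding: (1 + 0.007983)^12 = 1.10012
EAR = 1.10012 - 1 = 0.10012

0.10012


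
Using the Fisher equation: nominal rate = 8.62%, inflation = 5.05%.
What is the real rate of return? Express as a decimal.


Formula: (1 + r_real) = (1 + r_nom) / (1 + inflation)
Substituting: (1 + r_real) = 1.0862 / 1.0505
(1 + r_real) = 1.033984
r_real = 1.033984 - 1 = 0.033984

0.033984


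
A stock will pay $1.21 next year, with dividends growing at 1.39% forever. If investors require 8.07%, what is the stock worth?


Formula: P = D1 / (r - g)
Spread: r - g = 0.0807 - 0.0139 = 0.0668
Substituting: P = $1.21 / 0.0668
P = $18.11

$18.11


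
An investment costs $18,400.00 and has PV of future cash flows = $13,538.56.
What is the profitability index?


Formula: PI = PV(cash flows) / initial investment
Substituting: PI = $13,538.56 / $18,400.00
PI = 0.7358

0.7358


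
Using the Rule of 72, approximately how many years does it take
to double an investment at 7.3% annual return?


Formula: Years ≈ 72 / r
Substituting: Years ≈ 72 / 7.3
Years ≈ 9.9

9.9 years


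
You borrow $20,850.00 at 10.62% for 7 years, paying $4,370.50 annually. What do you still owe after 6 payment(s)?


Formula: Balance = PV*(1+r)^k - PMT*((1+r)^k - 1)/r
Growth: (1 + 0.1062)^6 = 1.832323
Accumulated factor: ((1+r)^k - 1)/r = 7.837312
Balance = $20,850.00 * 1.832323 - $4,370.50 * 7.837312
Balance = $3,950.95

$3,950.95


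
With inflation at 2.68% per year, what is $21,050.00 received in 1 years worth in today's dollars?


Formula: Real value = nominal / (1 + inflation)^years
Price level: (1 + 0.0268)^1 = 1.0268
Real value = $21,050.00 / 1.0268 = $20,500.58

$20,500.58


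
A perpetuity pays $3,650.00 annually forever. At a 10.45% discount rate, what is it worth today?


Formula: PV = C / r
Substituting: PV = $3,650.00 / 0.1045
PV = $34,928.23

$34,928.23


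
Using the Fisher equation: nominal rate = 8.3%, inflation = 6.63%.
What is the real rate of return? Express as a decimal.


Formula: (1 + r_real) = (1 + r_nom) / (1 + inflation)
Substituting: (1 + r_real) = 1.083 / 1.0663
(1 + r_real) = 1.015662
r_real = 1.015662 - 1 = 0.015662

0.015662


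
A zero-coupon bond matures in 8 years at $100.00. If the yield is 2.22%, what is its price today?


Formula: Price = FV / (1 + r)^n
Substituting: Price = $100.00 / (1 + 0.0222)^8
Discount factor: (1.0222)^8 = 1.19203
Price = $100.00 / 1.19203 = $83.89

$83.89


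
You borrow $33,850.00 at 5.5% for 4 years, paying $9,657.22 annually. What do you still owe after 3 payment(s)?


Formula: Balance = PV*(1+r)^k - PMT*((1+r)^k - 1)/r
Growth: (1 + 0.055)^3 = 1.174241
Accumulated factor: ((1+r)^k - 1)/r = 3.168025
Balance = $33,850.00 * 1.174241 - $9,657.22 * 3.168025
Balance = $9,153.76

$9,153.76


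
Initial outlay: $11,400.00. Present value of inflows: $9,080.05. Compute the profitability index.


Formula: PI = PV(cash flows) / initial investment
Substituting: PI = $9,080.05 / $11,400.00
PI = 0.7965

0.7965


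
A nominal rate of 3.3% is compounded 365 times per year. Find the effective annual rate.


Formula: EAR = (1 + r/m)^m - 1
Period rate: r/m = 0.033 / 365 = 9e-05
Compounding: (1 + 9e-05)^365 = 1.033549
EAR = 1.033549 - 1 = 0.033549

0.033549


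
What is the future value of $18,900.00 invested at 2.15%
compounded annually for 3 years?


Formula: FV = P * (1 + r)^n
Substituting: FV = $18,900.00 * (1 + 0.0215)^3
Growth factor: (1.0215)^3 = 1.065897
FV = $18,900.00 * 1.065897 = $20,145.45

$20,145.45


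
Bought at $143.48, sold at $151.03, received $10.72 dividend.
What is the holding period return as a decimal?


Formula: HPR = (P1 - P0 + D) / P0
Gain: $151.03 - $143.48 + $10.72 = $18.27
HPR = $18.27 / $143.48 = 0.1273

0.1273


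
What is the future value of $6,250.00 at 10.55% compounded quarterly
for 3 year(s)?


Formula: FV = P * (1 + r/m)^(m*t)
Period rate: r/m = 0.1055 / 4 = 0.026375
Total periods: m*t = 4 * 3 = 12
Growth factor: (1 + 0.026375)^12 = 1.366699
FV = $6,250.00 * 1.366699 = $8,541.87

$8,541.87


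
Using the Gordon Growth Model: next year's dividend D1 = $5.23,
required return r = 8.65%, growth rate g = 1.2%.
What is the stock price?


Formula: P = D1 / (r - g)
Spread: r - g = 0.0865 - 0.012 = 0.0745
Substituting: P = $5.23 / 0.0745
P = $70.20

$70.20


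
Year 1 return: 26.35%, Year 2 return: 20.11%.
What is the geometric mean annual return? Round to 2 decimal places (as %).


Formula: Geometric mean = ((1+r1)*(1+r2))^(1/2) - 1
Product: (1 + 0.2635) * (1 + 0.2011) = 1.2635 * 1.2011 = 1.51759
Square root: 1.51759^0.5 = 1.231905
Geometric mean = 1.231905 - 1 = 0.231905
As percentage: 23.19%

23.19%


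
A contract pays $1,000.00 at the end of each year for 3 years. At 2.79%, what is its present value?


Formula: PV = PMT * (1 - (1+r)^(-n)) / r
Discount factor: (1 + 0.0279)^(-3) = 0.920762
Bracket: 1 - 0.920762 = 0.079238
PV = $1,000.00 * 0.079238 / 0.0279 = $2,840.07

$2,840.07


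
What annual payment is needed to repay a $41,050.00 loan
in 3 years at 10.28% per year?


Formula: PMT = PV * r / (1 - (1+r)^(-n))
Denominator: 1 - (1 + 0.1028)^(-3) = 0.254393
Numerator: $41,050.00 * 0.1028 = 4219.94
PMT = 4219.94 / 0.254393 = $16,588.24

$16,588.24


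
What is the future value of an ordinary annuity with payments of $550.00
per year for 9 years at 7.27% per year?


Formula: FV = PMT * ((1+r)^n - 1) / r
Growth factor: (1 + 0.0727)^9 = 1.880635
Numerator: 1.880635 - 1 = 0.880635
FV = $550.00 * 0.880635 / 0.0727 = $6,662.30

$6,662.30


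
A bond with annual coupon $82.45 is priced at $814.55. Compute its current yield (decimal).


Formula: Current yield = annual coupon / price
Substituting: CY = $82.45 / $814.55
CY = 0.101222

0.101222


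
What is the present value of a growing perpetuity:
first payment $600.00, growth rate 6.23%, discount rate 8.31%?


Formula: PV = C / (r - g)
Spread: r - g = 0.0831 - 0.0623 = 0.0208
Substituting: PV = $600.00 / 0.0208
PV = $28,846.15

$28,846.15


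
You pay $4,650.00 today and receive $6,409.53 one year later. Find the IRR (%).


Formula: IRR = C1/C0 - 1
Substituting: IRR = $6,409.53 / $4,650.00 - 1
Ratio: 1.378394 - 1 = 0.378394
IRR = 37.8394%

37.8394%


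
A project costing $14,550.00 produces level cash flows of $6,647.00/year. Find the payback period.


Formula: Payback = investment / annual cash flow
Substituting: Payback = $14,550.00 / $6,647.00
Payback = 2.189 years

2.189 years


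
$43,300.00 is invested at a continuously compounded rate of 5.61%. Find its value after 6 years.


Formula: FV = P * e^(r*t)
Exponent: r*t = 0.0561 * 6 = 0.3366
e^(0.3366) = 1.400179
FV = $43,300.00 * 1.400179 = $60,627.75

$60,627.75


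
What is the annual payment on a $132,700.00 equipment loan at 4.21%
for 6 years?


Formula: PMT = PV * r / (1 - (1+r)^(-n))
Denominator: 1 - (1 + 0.0421)^(-6) = 0.219193
Numerator: $132,700.00 * 0.0421 = 5586.67
PMT = 5586.67 / 0.219193 = $25,487.43

$25,487.43


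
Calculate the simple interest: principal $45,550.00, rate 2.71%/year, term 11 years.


Formula: I = P * r * t
Substituting: I = $45,550.00 * 0.0271 * 11
Step: I = $45,550.00 * 0.2981
I = $13,578.46

$13,578.46


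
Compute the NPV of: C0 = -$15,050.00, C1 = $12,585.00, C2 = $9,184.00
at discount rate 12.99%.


Formula: NPV = C0 + C1/(1+r) + C2/(1+r)^2
Discount C1: $12,585.00 / (1 + 0.1299) = $11,138.15
Discount C2: $9,184.00 / (1 + 0.1299)^2 = $7,193.69
NPV = -$15,050.00 + $11,138.15 + $7,193.69 = $3,281.85

$3,281.85


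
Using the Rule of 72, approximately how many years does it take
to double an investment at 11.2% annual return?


Formula: Years ≈ 72 / r
Substituting: Years ≈ 72 / 11.2
Years ≈ 6.4

6.4 years


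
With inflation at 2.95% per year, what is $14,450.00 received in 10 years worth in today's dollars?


Formula: Real value = nominal / (1 + inflation)^years
Price level: (1 + 0.0295)^10 = 1.337407
Real value = $14,450.00 / 1.337407 = $10,804.49

$10,804.49


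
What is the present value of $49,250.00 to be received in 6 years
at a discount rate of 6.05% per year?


Formula: PV = FV / (1 + r)^n
Substituting: PV = $49,250.00 / (1 + 0.0605)^6
Discount factor: (1.0605)^6 = 1.422539
PV = $49,250.00 / 1.422539 = $34,621.21

$34,621.21


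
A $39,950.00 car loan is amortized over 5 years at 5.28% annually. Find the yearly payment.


Formula: PMT = PV * r / (1 - (1+r)^(-n))
Denominator: 1 - (1 + 0.0528)^(-5) = 0.226838
Numerator: $39,950.00 * 0.0528 = 2109.36
PMT = 2109.36 / 0.226838 = $9,298.98

$9,298.98


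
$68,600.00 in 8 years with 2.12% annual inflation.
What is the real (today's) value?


Formula: Real value = nominal / (1 + inflation)^years
Price level: (1 + 0.0212)^8 = 1.182732
Real value = $68,600.00 / 1.182732 = $58,001.29

$58,001.29


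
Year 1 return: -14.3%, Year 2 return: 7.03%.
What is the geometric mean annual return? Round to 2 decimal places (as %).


Formula: Geometric mean = ((1+r1)*(1+r2))^(1/2) - 1
Product: (1 + -0.143) * (1 + 0.0703) = 0.857 * 1.0703 = 0.917247
Square root: 0.917247^0.5 = 0.95773
Geometric mean = 0.95773 - 1 = -0.04227
As percentage: -4.23%

-4.23%


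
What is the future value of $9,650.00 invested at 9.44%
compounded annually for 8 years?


Formula: FV = P * (1 + r)^n
Substituting: FV = $9,650.00 * (1 + 0.0944)^8
Growth factor: (1.0944)^8 = 2.057826
FV = $9,650.00 * 2.057826 = $19,858.02

$19,858.02


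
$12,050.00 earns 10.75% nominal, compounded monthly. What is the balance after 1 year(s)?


Formula: FV = P * (1 + r/m)^(m*t)
Period rate: r/m = 0.1075 / 12 = 0.008958
Total periods: m*t = 12 * 1 = 12
Growth factor: (1 + 0.008958)^12 = 1.112958
FV = $12,050.00 * 1.112958 = $13,411.14

$13,411.14


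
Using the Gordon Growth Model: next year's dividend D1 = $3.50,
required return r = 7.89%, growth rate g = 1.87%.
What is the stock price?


Formula: P = D1 / (r - g)
Spread: r - g = 0.0789 - 0.0187 = 0.0602
Substituting: P = $3.50 / 0.0602
P = $58.14

$58.14


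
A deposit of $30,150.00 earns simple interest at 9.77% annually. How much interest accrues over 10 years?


Formula: I = P * r * t
Substituting: I = $30,150.00 * 0.0977 * 10
Step: I = $30,150.00 * 0.977
I = $29,456.55

$29,456.55


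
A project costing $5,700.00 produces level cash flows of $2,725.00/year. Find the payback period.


Formula: Payback = investment / annual cash flow
Substituting: Payback = $5,700.00 / $2,725.00
Payback = 2.0917 years

2.0917 years


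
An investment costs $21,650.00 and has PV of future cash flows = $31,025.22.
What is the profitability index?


Formula: PI = PV(cash flows) / initial investment
Substituting: PI = $31,025.22 / $21,650.00
PI = 1.433

1.433


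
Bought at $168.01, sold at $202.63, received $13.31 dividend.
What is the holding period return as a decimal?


Formula: HPR = (P1 - P0 + D) / P0
Gain: $202.63 - $168.01 + $13.31 = $47.93
HPR = $47.93 / $168.01 = 0.2853

0.2853


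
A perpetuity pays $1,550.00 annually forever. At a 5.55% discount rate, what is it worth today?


Formula: PV = C / r
Substituting: PV = $1,550.00 / 0.0555
PV = $27,927.93

$27,927.93


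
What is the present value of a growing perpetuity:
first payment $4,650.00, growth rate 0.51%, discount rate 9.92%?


Formula: PV = C / (r - g)
Spread: r - g = 0.0992 - 0.0051 = 0.0941
Substituting: PV = $4,650.00 / 0.0941
PV = $49,415.52

$49,415.52


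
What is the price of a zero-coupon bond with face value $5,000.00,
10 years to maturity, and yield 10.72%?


Formula: Price = FV / (1 + r)^n
Substituting: Price = $5,000.00 / (1 + 0.1072)^10
Discount factor: (1.1072)^10 = 2.768604
Price = $5,000.00 / 2.768604 = $1,805.96

$1,805.96


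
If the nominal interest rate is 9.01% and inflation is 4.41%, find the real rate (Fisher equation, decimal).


Formula: (1 + r_real) = (1 + r_nom) / (1 + inflation)
Substituting: (1 + r_real) = 1.0901 / 1.0441
(1 + r_real) = 1.044057
r_real = 1.044057 - 1 = 0.044057

0.044057


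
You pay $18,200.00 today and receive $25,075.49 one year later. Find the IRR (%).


Formula: IRR = C1/C0 - 1
Substituting: IRR = $25,075.49 / $18,200.00 - 1
Ratio: 1.377774 - 1 = 0.377774
IRR = 37.7774%

37.7774%


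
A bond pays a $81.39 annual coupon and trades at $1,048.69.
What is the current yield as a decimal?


Formula: Current yield = annual coupon / price
Substituting: CY = $81.39 / $1,048.69
CY = 0.077611

0.077611


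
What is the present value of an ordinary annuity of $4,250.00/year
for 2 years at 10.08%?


Formula: PV = PMT * (1 - (1+r)^(-n)) / r
Discount factor: (1 + 0.1008)^(-2) = 0.825245
Bracket: 1 - 0.825245 = 0.174755
PV = $4,250.00 * 0.174755 / 0.1008 = $7,368.12

$7,368.12


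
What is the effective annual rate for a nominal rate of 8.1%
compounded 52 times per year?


Formula: EAR = (1 + r/m)^m - 1
Period rate: r/m = 0.081 / 52 = 0.001558
Compounding: (1 + 0.001558)^52 = 1.084303
EAR = 1.084303 - 1 = 0.084303

0.084303


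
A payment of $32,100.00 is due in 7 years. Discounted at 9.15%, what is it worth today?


Formula: PV = FV / (1 + r)^n
Substituting: PV = $32,100.00 / (1 + 0.0915)^7
Discount factor: (1.0915)^7 = 1.845722
PV = $32,100.00 / 1.845722 = $17,391.57

$17,391.57


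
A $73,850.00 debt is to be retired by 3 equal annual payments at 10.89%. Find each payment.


Formula: PMT = PV * r / (1 - (1+r)^(-n))
Denominator: 1 - (1 + 0.1089)^(-3) = 0.26663
Numerator: $73,850.00 * 0.1089 = 8042.265
PMT = 8042.265 / 0.26663 = $30,162.59

$30,162.59


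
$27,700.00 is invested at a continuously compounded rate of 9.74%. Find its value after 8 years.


Formula: FV = P * e^(r*t)
Exponent: r*t = 0.0974 * 8 = 0.7792
e^(0.7792) = 2.179728
FV = $27,700.00 * 2.179728 = $60,378.46

$60,378.46


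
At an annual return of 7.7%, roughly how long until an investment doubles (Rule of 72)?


Formula: Years ≈ 72 / r
Substituting: Years ≈ 72 / 7.7
Years ≈ 9.4

9.4 years


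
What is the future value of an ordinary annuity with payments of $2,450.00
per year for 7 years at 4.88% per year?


Formula: FV = PMT * ((1+r)^n - 1) / r
Growth factor: (1 + 0.0488)^7 = 1.395882
Numerator: 1.395882 - 1 = 0.395882
FV = $2,450.00 * 0.395882 / 0.0488 = $19,875.23

$19,875.23


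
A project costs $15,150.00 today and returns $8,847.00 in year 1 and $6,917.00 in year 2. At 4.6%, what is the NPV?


Formula: NPV = C0 + C1/(1+r) + C2/(1+r)^2
Discount C1: $8,847.00 / (1 + 0.046) = $8,457.93
Discount C2: $6,917.00 / (1 + 0.046)^2 = $6,322.00
NPV = -$15,150.00 + $8,457.93 + $6,322.00 = -$370.07

-$370.07


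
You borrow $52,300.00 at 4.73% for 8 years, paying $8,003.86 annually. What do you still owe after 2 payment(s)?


Formula: Balance = PV*(1+r)^k - PMT*((1+r)^k - 1)/r
Growth: (1 + 0.0473)^2 = 1.096837
Accumulated factor: ((1+r)^k - 1)/r = 2.0473
Balance = $52,300.00 * 1.096837 - $8,003.86 * 2.0473
Balance = $40,978.29

$40,978.29


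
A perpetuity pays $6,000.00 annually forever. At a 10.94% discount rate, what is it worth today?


Formula: PV = C / r
Substituting: PV = $6,000.00 / 0.1094
PV = $54,844.61

$54,844.61


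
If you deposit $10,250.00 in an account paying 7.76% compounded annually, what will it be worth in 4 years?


Formula: FV = P * (1 + r)^n
Substituting: FV = $10,250.00 * (1 + 0.0776)^4
Growth factor: (1.0776)^4 = 1.348436
FV = $10,250.00 * 1.348436 = $13,821.47

$13,821.47


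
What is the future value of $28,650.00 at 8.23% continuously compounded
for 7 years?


Formula: FV = P * e^(r*t)
Exponent: r*t = 0.0823 * 7 = 0.5761
e^(0.5761) = 1.779086
FV = $28,650.00 * 1.779086 = $50,970.83

$50,970.83


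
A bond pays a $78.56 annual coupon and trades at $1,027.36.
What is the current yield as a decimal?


Formula: Current yield = annual coupon / price
Substituting: CY = $78.56 / $1,027.36
CY = 0.076468

0.076468


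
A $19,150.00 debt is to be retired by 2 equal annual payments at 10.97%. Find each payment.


Formula: PMT = PV * r / (1 - (1+r)^(-n))
Denominator: 1 - (1 + 0.1097)^(-2) = 0.187939
Numerator: $19,150.00 * 0.1097 = 2100.755
PMT = 2100.755 / 0.187939 = $11,177.87

$11,177.87
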